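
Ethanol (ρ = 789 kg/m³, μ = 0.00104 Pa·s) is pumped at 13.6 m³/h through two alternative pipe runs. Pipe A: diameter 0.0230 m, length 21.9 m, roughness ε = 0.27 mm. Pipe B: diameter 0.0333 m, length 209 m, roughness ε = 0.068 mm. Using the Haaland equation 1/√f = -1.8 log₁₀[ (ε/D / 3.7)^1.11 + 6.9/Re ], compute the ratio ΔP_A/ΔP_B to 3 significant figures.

ΔP_A/ΔP_B ≈ 1.08

Pipe A: V = Q/A = 0.003778/0.0004155 = 9.093 m/s; Re = 1.587e+05; ε/D = 0.0117; Haaland → f = 0.04045; ΔP_A = f(L/D)(ρV²/2) = 1.256e+06 Pa.
Pipe B: V = Q/A = 0.003778/0.0008709 = 4.338 m/s; Re = 1.096e+05; ε/D = 0.00204; Haaland → f = 0.02497; ΔP_B = f(L/D)(ρV²/2) = 1.163e+06 Pa.
ΔP_A/ΔP_B = 1.256e+06/1.163e+06 = 1.08.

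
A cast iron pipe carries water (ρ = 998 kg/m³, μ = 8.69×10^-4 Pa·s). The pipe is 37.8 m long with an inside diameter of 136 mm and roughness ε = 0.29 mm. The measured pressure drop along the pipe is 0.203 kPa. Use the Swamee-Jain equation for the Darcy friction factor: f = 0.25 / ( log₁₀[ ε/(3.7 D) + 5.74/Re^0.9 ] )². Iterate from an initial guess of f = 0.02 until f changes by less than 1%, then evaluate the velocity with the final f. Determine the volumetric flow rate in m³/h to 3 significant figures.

Rearranging Darcy-Weisbach: V = √(2·ΔP·D/(f·L·ρ)). With ε/D = 0.00029/0.136 = 0.00213, iterate starting from f = 0.02:
  f = 0.02 → V = √(2·203·0.136/(0.02·37.8·998)) = 0.2705 m/s; Re = ρVD/μ = 4.225e+04; f → 0.02754
  f = 0.02754 → V = 0.2305 m/s; Re = 3.601e+04; f → 0.02803
  f = 0.02803 → V = 0.2285 m/s; Re = 3.569e+04; f → 0.02806
Converged (Δf/f < 1%). With the final f = 0.02806: V = √(2·203·0.136/(0.02806·37.8·998)) = 0.2284 m/s.
Q = V·A = 0.2284·(π/4·0.136²) = 0.003318 m³/s = 11.9 m³/h.

Q ≈ 11.9 m³/h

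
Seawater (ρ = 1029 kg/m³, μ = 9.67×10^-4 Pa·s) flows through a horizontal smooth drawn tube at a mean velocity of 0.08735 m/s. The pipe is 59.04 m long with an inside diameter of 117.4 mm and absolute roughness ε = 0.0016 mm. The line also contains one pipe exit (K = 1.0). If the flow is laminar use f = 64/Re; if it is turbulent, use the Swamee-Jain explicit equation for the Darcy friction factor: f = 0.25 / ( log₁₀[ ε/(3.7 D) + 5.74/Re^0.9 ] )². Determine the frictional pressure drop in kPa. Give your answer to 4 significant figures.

Reynolds number Re = ρVD/μ = 1029 · 0.08735 · 0.1174 / 0.000967 = 1.091e+04.
Re > 4000 → turbulent. Relative roughness ε/D = 1.6e-06/0.1174 = 1.36e-05. Swamee-Jain: f = 0.25/(log₁₀[1.36e-05/3.7 + 5.74/1.091e+04^0.9])² = 0.25/(log₁₀[3.68e-06 + 0.00133])² = 0.25/(-2.874)² = 0.03027.
Total minor-loss coefficient ΣK = 1·1 = 1.
ΔP = [f·L/D + ΣK]·(ρV²/2) = [0.03027·59.04/0.1174 + 1]·(1029·0.08735²/2) = [15.22 + 1]·3.926 = 63.68 Pa.
ΔP = 63.68 Pa = 0.06368 kPa.

ΔP ≈ 0.06368 kPa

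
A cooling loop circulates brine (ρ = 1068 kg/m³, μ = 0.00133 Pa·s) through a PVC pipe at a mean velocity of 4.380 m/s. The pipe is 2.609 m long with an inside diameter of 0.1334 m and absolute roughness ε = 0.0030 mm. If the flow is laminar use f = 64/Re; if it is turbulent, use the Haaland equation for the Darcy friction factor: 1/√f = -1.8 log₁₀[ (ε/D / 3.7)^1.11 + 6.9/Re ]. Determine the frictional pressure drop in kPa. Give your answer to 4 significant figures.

ΔP ≈ 2.699 kPa

Reynolds number Re = ρVD/μ = 1068 · 4.38 · 0.1334 / 0.00133 = 4.692e+05.
Re > 4000 → turbulent. Relative roughness ε/D = 3e-06/0.1334 = 2.25e-05. Haaland: 1/√f = -1.8 log₁₀[(2.25e-05/3.7)^1.11 + 6.9/4.692e+05] = -1.8 log₁₀[1.62e-06 + 1.47e-05] = 8.617, so f = 0.01347.
Darcy-Weisbach: ΔP = f(L/D)(ρV²/2) = 0.01347·(2.609/0.1334)·(1068·4.38²/2) = 0.01347·19.56·1.024e+04 = 2699 Pa.
ΔP = 2699 Pa = 2.699 kPa.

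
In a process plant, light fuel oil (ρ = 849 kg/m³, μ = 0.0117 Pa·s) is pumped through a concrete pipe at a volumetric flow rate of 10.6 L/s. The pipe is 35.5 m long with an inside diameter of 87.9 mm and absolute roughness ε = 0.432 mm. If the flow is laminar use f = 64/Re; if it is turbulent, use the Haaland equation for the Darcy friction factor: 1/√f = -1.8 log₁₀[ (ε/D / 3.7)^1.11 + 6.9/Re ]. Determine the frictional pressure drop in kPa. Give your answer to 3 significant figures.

Q = 10.6 L/s = 10.6/1000 = 0.0106 m³/s.
Cross-sectional area A = πD²/4 = π(0.0879)²/4 = 0.006068 m²; mean velocity V = Q/A = 0.0106/0.006068 = 1.747 m/s.
Reynolds number Re = ρVD/μ = 849 · 1.747 · 0.0879 / 0.0117 = 1.114e+04.
Re > 4000 → turbulent. Relative roughness ε/D = 0.000432/0.0879 = 0.00491. Haaland: 1/√f = -1.8 log₁₀[(0.00491/3.7)^1.11 + 6.9/1.114e+04] = -1.8 log₁₀[0.000641 + 0.000619] = 5.219, so f = 0.03671.
Darcy-Weisbach: ΔP = f(L/D)(ρV²/2) = 0.03671·(35.5/0.0879)·(849·1.747²/2) = 0.03671·403.9·1295 = 1.92e+04 Pa.
ΔP = 1.92e+04 Pa = 19.2 kPa.

ΔP ≈ 19.2 kPa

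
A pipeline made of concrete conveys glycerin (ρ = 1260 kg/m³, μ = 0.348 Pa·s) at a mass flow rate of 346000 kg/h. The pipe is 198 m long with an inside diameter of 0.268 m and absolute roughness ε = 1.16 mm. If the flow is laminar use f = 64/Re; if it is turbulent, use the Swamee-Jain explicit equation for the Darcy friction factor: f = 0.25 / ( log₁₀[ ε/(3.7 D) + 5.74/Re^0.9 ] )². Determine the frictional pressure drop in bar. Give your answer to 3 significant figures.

ṁ = 346000 kg/h = 346000/3600 = 96.11 kg/s.
A = πD²/4 = π(0.268)²/4 = 0.05641 m²; mean velocity V = ṁ/(ρA) = 96.11/(1260 · 0.05641) = 1.352 m/s.
Reynolds number Re = ρVD/μ = 1260 · 1.352 · 0.268 / 0.348 = 1312.
Re < 2300 → laminar flow, so f = 64/Re = 64/1312 = 0.04878 (the turbulent correlation is not needed).
Darcy-Weisbach: ΔP = f(L/D)(ρV²/2) = 0.04878·(198/0.268)·(1260·1.352²/2) = 0.04878·738.8·1152 = 4.151e+04 Pa.
ΔP = 4.151e+04 Pa = 0.415 bar.

ΔP ≈ 0.415 bar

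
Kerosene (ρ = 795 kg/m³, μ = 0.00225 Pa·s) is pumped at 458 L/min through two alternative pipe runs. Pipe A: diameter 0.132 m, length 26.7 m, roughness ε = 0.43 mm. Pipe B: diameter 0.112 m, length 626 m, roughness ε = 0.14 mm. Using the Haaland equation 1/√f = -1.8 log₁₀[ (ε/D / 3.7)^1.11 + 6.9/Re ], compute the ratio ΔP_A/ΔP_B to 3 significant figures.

ΔP_A/ΔP_B ≈ 0.0220

Pipe A: V = Q/A = 0.007633/0.01368 = 0.5578 m/s; Re = 2.602e+04; ε/D = 0.00326; Haaland → f = 0.03065; ΔP_A = f(L/D)(ρV²/2) = 766.9 Pa.
Pipe B: V = Q/A = 0.007633/0.009852 = 0.7748 m/s; Re = 3.066e+04; ε/D = 0.00125; Haaland → f = 0.02612; ΔP_B = f(L/D)(ρV²/2) = 3.484e+04 Pa.
ΔP_A/ΔP_B = 766.9/3.484e+04 = 0.0220.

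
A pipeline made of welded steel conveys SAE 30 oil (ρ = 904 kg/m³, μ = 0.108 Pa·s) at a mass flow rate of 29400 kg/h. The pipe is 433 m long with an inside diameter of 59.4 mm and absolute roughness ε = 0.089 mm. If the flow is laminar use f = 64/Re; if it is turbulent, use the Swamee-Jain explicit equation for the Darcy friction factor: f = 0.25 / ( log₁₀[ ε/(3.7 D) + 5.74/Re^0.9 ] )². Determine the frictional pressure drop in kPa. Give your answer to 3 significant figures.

ṁ = 29400 kg/h = 29400/3600 = 8.167 kg/s.
A = πD²/4 = π(0.0594)²/4 = 0.002771 m²; mean velocity V = ṁ/(ρA) = 8.167/(904 · 0.002771) = 3.26 m/s.
Reynolds number Re = ρVD/μ = 904 · 3.26 · 0.0594 / 0.108 = 1621.
Re < 2300 → laminar flow, so f = 64/Re = 64/1621 = 0.03949 (the turbulent correlation is not needed).
Darcy-Weisbach: ΔP = f(L/D)(ρV²/2) = 0.03949·(433/0.0594)·(904·3.26²/2) = 0.03949·7290·4804 = 1.383e+06 Pa.
ΔP = 1.383e+06 Pa = 1380 kPa.

ΔP ≈ 1380 kPa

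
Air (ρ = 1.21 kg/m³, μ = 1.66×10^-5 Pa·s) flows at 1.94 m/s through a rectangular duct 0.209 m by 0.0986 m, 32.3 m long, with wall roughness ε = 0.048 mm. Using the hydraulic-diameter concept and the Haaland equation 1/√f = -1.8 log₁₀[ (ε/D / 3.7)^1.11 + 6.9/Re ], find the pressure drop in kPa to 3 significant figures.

ΔP ≈ 0.0147 kPa

Hydraulic diameter D_h = 4A/P = 4·(0.209·0.0986)/(2·(0.209+0.0986)) = 0.08243/0.6152 = 0.134 m.
Re = ρVD_h/μ = 1.21·1.94·0.134/1.66e-05 = 1.895e+04.
ε/D_h = 4.8e-05/0.134 = 0.000358; Haaland gives 1/√f = -1.8 log₁₀[3.5e-05+0.000364] = 6.118, so f = 0.02672.
ΔP = f(L/D_h)(ρV²/2) = 0.02672·32.3/0.134·2.277 = 14.67 Pa.
ΔP = 0.0147 kPa.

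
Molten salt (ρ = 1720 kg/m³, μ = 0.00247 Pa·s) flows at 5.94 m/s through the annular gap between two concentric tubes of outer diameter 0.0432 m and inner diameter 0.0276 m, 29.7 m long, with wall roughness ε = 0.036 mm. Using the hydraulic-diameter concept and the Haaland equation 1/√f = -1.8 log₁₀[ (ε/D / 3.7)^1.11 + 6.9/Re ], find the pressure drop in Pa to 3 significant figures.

Hydraulic diameter D_h = 4A/P = D_o - D_i = 0.0432 - 0.0276 = 0.0156 m.
Re = ρVD_h/μ = 1720·5.94·0.0156/0.00247 = 6.453e+04.
ε/D_h = 3.6e-05/0.0156 = 0.00231; Haaland gives 1/√f = -1.8 log₁₀[0.000277+0.000107] = 6.148, so f = 0.02645.
ΔP = f(L/D_h)(ρV²/2) = 0.02645·29.7/0.0156·3.034e+04 = 1.528e+06 Pa.

ΔP ≈ 1.53×10^6 Pa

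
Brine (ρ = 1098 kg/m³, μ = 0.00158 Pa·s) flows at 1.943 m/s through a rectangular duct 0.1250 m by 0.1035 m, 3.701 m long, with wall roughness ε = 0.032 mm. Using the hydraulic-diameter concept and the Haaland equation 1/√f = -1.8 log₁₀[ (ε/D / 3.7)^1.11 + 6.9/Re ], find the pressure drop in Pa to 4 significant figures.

Hydraulic diameter D_h = 4A/P = 4·(0.125·0.1035)/(2·(0.125+0.1035)) = 0.05175/0.457 = 0.1132 m.
Re = ρVD_h/μ = 1098·1.943·0.1132/0.00158 = 1.529e+05.
ε/D_h = 3.2e-05/0.1132 = 0.000283; Haaland gives 1/√f = -1.8 log₁₀[2.69e-05+4.51e-05] = 7.456, so f = 0.01799.
ΔP = f(L/D_h)(ρV²/2) = 0.01799·3.701/0.1132·2073 = 1218 Pa.

ΔP ≈ 1218 Pa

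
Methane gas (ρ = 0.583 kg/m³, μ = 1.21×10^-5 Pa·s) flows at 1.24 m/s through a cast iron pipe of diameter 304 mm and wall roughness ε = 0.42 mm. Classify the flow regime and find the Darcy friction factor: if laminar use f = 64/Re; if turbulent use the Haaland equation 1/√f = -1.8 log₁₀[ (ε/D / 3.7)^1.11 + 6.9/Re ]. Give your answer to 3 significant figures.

f ≈ 0.0289

Re = ρVD/μ = 0.583·1.24·0.304/1.21e-05 = 1.816e+04.
Re > 4000 → turbulent. ε/D = 0.00042/0.304 = 0.00138; Haaland: 1/√f = -1.8 log₁₀[0.000157 + 0.00038] = 5.887, so f = 0.02886.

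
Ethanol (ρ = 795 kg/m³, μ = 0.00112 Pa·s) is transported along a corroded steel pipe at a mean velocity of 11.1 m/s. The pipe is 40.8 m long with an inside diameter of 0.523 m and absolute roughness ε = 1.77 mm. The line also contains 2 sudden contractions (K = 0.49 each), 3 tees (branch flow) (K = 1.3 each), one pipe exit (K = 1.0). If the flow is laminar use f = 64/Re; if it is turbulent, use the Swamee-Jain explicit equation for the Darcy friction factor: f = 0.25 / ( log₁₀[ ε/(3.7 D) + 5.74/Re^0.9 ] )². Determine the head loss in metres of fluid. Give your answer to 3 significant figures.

h_f ≈ 50.2 m

Reynolds number Re = ρVD/μ = 795 · 11.1 · 0.523 / 0.00112 = 4.121e+06.
Re > 4000 → turbulent. Relative roughness ε/D = 0.00177/0.523 = 0.00338. Swamee-Jain: f = 0.25/(log₁₀[0.00338/3.7 + 5.74/4.121e+06^0.9])² = 0.25/(log₁₀[0.000915 + 6.39e-06])² = 0.25/(-3.036)² = 0.02713.
Total minor-loss coefficient ΣK = 2·0.49 + 3·1.3 + 1·1 = 5.88.
ΔP = [f·L/D + ΣK]·(ρV²/2) = [0.02713·40.8/0.523 + 5.88]·(795·11.1²/2) = [2.116 + 5.88]·4.898e+04 = 3.916e+05 Pa.
Head loss h_f = ΔP/(ρg) = 3.916e+05/(795·9.81) = 50.2 m.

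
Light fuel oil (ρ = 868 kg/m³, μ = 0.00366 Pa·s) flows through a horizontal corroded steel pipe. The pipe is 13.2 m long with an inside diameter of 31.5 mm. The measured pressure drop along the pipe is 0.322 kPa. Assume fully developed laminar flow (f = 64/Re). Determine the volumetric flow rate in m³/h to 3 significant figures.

For laminar flow, f = 64/Re with Re = ρVD/μ, so Darcy-Weisbach reduces to ΔP = 32μLV/D². Solving for V: V = ΔP·D²/(32μL) = 322·(0.0315)²/(32·0.00366·13.2) = 0.2067 m/s.
Check: Re = ρVD/μ = 868·0.2067·0.0315/0.00366 = 1544 < 2300, so the laminar assumption holds.
Q = V·A = 0.2067·(π/4·0.0315²) = 0.0001611 m³/s = 0.580 m³/h.

Q ≈ 0.580 m³/h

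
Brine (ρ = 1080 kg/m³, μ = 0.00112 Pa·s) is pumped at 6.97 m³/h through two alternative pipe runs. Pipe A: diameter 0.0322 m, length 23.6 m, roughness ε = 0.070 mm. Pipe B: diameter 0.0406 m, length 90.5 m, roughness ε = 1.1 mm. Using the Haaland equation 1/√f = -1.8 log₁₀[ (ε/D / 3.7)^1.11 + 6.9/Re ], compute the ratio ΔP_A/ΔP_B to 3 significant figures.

ΔP_A/ΔP_B ≈ 0.388

Pipe A: V = Q/A = 0.001936/0.0008143 = 2.378 m/s; Re = 7.382e+04; ε/D = 0.00217; Haaland → f = 0.02589; ΔP_A = f(L/D)(ρV²/2) = 5.792e+04 Pa.
Pipe B: V = Q/A = 0.001936/0.001295 = 1.496 m/s; Re = 5.855e+04; ε/D = 0.0271; Haaland → f = 0.05549; ΔP_B = f(L/D)(ρV²/2) = 1.494e+05 Pa.
ΔP_A/ΔP_B = 5.792e+04/1.494e+05 = 0.388.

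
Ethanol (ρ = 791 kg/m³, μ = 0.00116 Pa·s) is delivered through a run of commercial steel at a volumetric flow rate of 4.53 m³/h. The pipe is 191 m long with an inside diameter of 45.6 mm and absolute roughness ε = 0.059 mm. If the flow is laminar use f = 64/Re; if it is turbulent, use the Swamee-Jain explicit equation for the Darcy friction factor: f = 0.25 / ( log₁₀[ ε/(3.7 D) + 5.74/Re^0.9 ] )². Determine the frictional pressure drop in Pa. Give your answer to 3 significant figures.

ΔP ≈ 27400 Pa

Q = 4.53 m³/h = 4.53/3600 = 0.001258 m³/s.
Cross-sectional area A = πD²/4 = π(0.0456)²/4 = 0.001633 m²; mean velocity V = Q/A = 0.001258/0.001633 = 0.7705 m/s.
Reynolds number Re = ρVD/μ = 791 · 0.7705 · 0.0456 / 0.00116 = 2.396e+04.
Re > 4000 → turbulent. Relative roughness ε/D = 5.9e-05/0.0456 = 0.00129. Swamee-Jain: f = 0.25/(log₁₀[0.00129/3.7 + 5.74/2.396e+04^0.9])² = 0.25/(log₁₀[0.00035 + 0.000657])² = 0.25/(-2.997)² = 0.02783.
Darcy-Weisbach: ΔP = f(L/D)(ρV²/2) = 0.02783·(191/0.0456)·(791·0.7705²/2) = 0.02783·4189·234.8 = 2.737e+04 Pa.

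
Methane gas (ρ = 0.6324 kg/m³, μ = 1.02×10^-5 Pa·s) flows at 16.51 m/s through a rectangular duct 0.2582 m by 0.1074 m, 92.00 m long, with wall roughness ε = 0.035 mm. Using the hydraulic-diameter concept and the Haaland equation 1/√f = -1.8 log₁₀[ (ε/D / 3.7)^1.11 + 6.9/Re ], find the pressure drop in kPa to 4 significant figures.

ΔP ≈ 0.9229 kPa

Hydraulic diameter D_h = 4A/P = 4·(0.2582·0.1074)/(2·(0.2582+0.1074)) = 0.1109/0.7312 = 0.1517 m.
Re = ρVD_h/μ = 0.6324·16.51·0.1517/1.02e-05 = 1.553e+05.
ε/D_h = 3.5e-05/0.1517 = 0.000231; Haaland gives 1/√f = -1.8 log₁₀[2.15e-05+4.44e-05] = 7.526, so f = 0.01766.
ΔP = f(L/D_h)(ρV²/2) = 0.01766·92/0.1517·86.19 = 922.9 Pa.
ΔP = 0.9229 kPa.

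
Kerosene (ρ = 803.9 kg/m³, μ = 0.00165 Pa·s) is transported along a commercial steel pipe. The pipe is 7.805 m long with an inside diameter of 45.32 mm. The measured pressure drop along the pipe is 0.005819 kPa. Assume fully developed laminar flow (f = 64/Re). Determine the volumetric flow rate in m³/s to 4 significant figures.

Q ≈ 4.678×10^-5 m³/s

For laminar flow, f = 64/Re with Re = ρVD/μ, so Darcy-Weisbach reduces to ΔP = 32μLV/D². Solving for V: V = ΔP·D²/(32μL) = 5.819·(0.04532)²/(32·0.00165·7.805) = 0.029 m/s.
Check: Re = ρVD/μ = 803.9·0.029·0.04532/0.00165 = 640.4 < 2300, so the laminar assumption holds.
Q = V·A = 0.029·(π/4·0.04532²) = 4.678e-05 m³/s = 4.678×10^-5 m³/s.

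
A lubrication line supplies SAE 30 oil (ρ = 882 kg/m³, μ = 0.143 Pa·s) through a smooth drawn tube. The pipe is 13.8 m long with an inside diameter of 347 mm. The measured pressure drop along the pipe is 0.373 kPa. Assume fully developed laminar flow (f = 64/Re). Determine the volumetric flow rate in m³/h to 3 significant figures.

Q ≈ 242 m³/h

For laminar flow, f = 64/Re with Re = ρVD/μ, so Darcy-Weisbach reduces to ΔP = 32μLV/D². Solving for V: V = ΔP·D²/(32μL) = 373·(0.347)²/(32·0.143·13.8) = 0.7112 m/s.
Check: Re = ρVD/μ = 882·0.7112·0.347/0.143 = 1522 < 2300, so the laminar assumption holds.
Q = V·A = 0.7112·(π/4·0.347²) = 0.06726 m³/s = 242 m³/h.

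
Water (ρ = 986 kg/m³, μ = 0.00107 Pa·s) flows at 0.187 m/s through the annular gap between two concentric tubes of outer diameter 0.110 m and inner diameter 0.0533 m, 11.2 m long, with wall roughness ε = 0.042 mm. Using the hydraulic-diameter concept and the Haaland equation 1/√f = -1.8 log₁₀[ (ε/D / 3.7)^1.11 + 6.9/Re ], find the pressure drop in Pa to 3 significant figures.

Hydraulic diameter D_h = 4A/P = D_o - D_i = 0.11 - 0.0533 = 0.0567 m.
Re = ρVD_h/μ = 986·0.187·0.0567/0.00107 = 9771.
ε/D_h = 4.2e-05/0.0567 = 0.000741; Haaland gives 1/√f = -1.8 log₁₀[7.85e-05+0.000706] = 5.59, so f = 0.03201.
ΔP = f(L/D_h)(ρV²/2) = 0.03201·11.2/0.0567·17.24 = 109 Pa.

ΔP ≈ 109 Pa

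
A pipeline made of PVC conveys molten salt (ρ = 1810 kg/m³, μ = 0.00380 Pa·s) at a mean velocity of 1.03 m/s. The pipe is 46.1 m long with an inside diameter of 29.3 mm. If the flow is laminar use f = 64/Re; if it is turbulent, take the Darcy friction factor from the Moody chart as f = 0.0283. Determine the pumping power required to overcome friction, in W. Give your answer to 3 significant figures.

Reynolds number Re = ρVD/μ = 1810 · 1.03 · 0.0293 / 0.0038 = 1.437e+04.
Re > 4000 → turbulent; use the Moody-chart value f = 0.0283.
Darcy-Weisbach: ΔP = f(L/D)(ρV²/2) = 0.0283·(46.1/0.0293)·(1810·1.03²/2) = 0.0283·1573·960.1 = 4.275e+04 Pa.
Q = V·A = 1.03·0.0006743 = 0.0006945 m³/s.
Pumping power P = QΔP = 0.0006945·4.275e+04 = 29.69 W = 29.7 W.

P ≈ 29.7 W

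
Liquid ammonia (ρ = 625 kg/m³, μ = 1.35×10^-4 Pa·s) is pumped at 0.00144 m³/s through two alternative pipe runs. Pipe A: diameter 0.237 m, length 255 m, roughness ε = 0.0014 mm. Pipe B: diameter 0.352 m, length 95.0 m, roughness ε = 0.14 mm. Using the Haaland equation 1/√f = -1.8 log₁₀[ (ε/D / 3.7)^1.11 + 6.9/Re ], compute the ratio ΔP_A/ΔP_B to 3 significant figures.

ΔP_A/ΔP_B ≈ 17.1

Pipe A: V = Q/A = 0.00144/0.04412 = 0.03264 m/s; Re = 3.582e+04; ε/D = 5.91e-06; Haaland → f = 0.02237; ΔP_A = f(L/D)(ρV²/2) = 8.014 Pa.
Pipe B: V = Q/A = 0.00144/0.09731 = 0.0148 m/s; Re = 2.411e+04; ε/D = 0.000398; Haaland → f = 0.02538; ΔP_B = f(L/D)(ρV²/2) = 0.4686 Pa.
ΔP_A/ΔP_B = 8.014/0.4686 = 17.1.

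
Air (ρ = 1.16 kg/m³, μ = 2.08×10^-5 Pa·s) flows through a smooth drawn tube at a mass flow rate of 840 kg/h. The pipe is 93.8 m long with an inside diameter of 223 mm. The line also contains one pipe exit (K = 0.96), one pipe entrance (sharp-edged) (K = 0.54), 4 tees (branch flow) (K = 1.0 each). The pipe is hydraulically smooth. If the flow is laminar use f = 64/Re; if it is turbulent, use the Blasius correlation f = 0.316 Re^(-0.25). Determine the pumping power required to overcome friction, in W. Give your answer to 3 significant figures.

ṁ = 840 kg/h = 840/3600 = 0.2333 kg/s.
A = πD²/4 = π(0.223)²/4 = 0.03906 m²; mean velocity V = ṁ/(ρA) = 0.2333/(1.16 · 0.03906) = 5.15 m/s.
Reynolds number Re = ρVD/μ = 1.16 · 5.15 · 0.223 / 2.08e-05 = 6.405e+04.
Re > 4000 → turbulent. Smooth-pipe (Blasius): f = 0.316 Re^(-0.25) = 0.316/(6.405e+04)^0.25 = 0.01986.
Total minor-loss coefficient ΣK = 1·0.96 + 1·0.54 + 4·1 = 5.5.
ΔP = [f·L/D + ΣK]·(ρV²/2) = [0.01986·93.8/0.223 + 5.5]·(1.16·5.15²/2) = [8.355 + 5.5]·15.38 = 213.1 Pa.
Q = ṁ/ρ = 0.2333/1.16 = 0.2011 m³/s.
Pumping power P = QΔP = 0.2011·213.1 = 42.87 W = 42.9 W.

P ≈ 42.9 W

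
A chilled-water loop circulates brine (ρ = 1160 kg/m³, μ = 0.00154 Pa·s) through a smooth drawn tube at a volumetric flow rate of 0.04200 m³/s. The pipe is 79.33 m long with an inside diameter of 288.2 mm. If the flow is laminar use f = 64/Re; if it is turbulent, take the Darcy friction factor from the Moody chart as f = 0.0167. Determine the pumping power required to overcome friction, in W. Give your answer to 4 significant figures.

Cross-sectional area A = πD²/4 = π(0.2882)²/4 = 0.06523 m²; mean velocity V = Q/A = 0.042/0.06523 = 0.6438 m/s.
Reynolds number Re = ρVD/μ = 1160 · 0.6438 · 0.2882 / 0.00154 = 1.398e+05.
Re > 4000 → turbulent; use the Moody-chart value f = 0.0167.
Darcy-Weisbach: ΔP = f(L/D)(ρV²/2) = 0.0167·(79.33/0.2882)·(1160·0.6438²/2) = 0.0167·275.3·240.4 = 1105 Pa.
Pumping power P = QΔP = 0.042·1105 = 46.417 W = 46.42 W.

P ≈ 46.42 W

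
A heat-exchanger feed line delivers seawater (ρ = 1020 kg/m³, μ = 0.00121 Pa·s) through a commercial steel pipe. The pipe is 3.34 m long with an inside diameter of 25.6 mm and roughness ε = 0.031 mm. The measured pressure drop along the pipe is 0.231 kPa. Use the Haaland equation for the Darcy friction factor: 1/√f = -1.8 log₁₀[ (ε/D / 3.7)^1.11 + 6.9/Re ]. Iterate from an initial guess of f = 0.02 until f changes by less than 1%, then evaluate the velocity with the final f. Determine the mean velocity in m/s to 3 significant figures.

Rearranging Darcy-Weisbach: V = √(2·ΔP·D/(f·L·ρ)). With ε/D = 3.1e-05/0.0256 = 0.00121, iterate starting from f = 0.02:
  f = 0.02 → V = √(2·231·0.0256/(0.02·3.34·1020)) = 0.4166 m/s; Re = ρVD/μ = 8991; f → 0.0333
  f = 0.0333 → V = 0.3229 m/s; Re = 6968; f → 0.0355
  f = 0.0355 → V = 0.3127 m/s; Re = 6749; f → 0.0358
Converged (Δf/f < 1%). With the final f = 0.0358: V = √(2·231·0.0256/(0.0358·3.34·1020)) = 0.3114 m/s.

V ≈ 0.311 m/s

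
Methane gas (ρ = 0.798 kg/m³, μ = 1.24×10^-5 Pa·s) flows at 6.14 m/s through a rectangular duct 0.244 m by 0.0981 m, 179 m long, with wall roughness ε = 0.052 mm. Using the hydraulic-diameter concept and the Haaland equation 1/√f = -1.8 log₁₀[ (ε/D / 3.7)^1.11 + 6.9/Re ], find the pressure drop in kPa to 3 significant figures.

ΔP ≈ 0.413 kPa

Hydraulic diameter D_h = 4A/P = 4·(0.244·0.0981)/(2·(0.244+0.0981)) = 0.09575/0.6842 = 0.1399 m.
Re = ρVD_h/μ = 0.798·6.14·0.1399/1.24e-05 = 5.529e+04.
ε/D_h = 5.2e-05/0.1399 = 0.000372; Haaland gives 1/√f = -1.8 log₁₀[3.65e-05+0.000125] = 6.826, so f = 0.02146.
ΔP = f(L/D_h)(ρV²/2) = 0.02146·179/0.1399·15.04 = 412.9 Pa.
ΔP = 0.413 kPa.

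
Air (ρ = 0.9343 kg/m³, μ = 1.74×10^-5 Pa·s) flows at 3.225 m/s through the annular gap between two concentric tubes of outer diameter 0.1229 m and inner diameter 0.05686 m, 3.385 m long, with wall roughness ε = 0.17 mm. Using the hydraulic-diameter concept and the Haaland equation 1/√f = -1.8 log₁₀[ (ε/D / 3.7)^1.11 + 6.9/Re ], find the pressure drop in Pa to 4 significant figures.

Hydraulic diameter D_h = 4A/P = D_o - D_i = 0.1229 - 0.05686 = 0.06604 m.
Re = ρVD_h/μ = 0.9343·3.225·0.06604/1.74e-05 = 1.144e+04.
ε/D_h = 0.00017/0.06604 = 0.00257; Haaland gives 1/√f = -1.8 log₁₀[0.000313+0.000603] = 5.469, so f = 0.03344.
ΔP = f(L/D_h)(ρV²/2) = 0.03344·3.385/0.06604·4.859 = 8.328 Pa.

ΔP ≈ 8.328 Pa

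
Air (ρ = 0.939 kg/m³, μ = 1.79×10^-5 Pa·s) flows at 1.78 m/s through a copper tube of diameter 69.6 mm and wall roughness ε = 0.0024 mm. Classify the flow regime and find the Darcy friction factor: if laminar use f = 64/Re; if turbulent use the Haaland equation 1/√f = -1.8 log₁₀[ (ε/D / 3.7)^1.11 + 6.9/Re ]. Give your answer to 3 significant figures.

f ≈ 0.0349

Re = ρVD/μ = 0.939·1.78·0.0696/1.79e-05 = 6499.
Re > 4000 → turbulent. ε/D = 2.4e-06/0.0696 = 3.45e-05; Haaland: 1/√f = -1.8 log₁₀[2.61e-06 + 0.00106] = 5.351, so f = 0.03492.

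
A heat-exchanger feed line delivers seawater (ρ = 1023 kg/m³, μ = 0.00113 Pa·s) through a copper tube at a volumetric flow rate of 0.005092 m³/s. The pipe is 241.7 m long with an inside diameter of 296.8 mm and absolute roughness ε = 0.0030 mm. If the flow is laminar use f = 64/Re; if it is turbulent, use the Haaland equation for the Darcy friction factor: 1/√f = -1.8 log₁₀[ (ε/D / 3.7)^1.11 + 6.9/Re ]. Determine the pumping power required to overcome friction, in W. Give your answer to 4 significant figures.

P ≈ 0.2968 W

Cross-sectional area A = πD²/4 = π(0.2968)²/4 = 0.06919 m²; mean velocity V = Q/A = 0.005092/0.06919 = 0.0736 m/s.
Reynolds number Re = ρVD/μ = 1023 · 0.0736 · 0.2968 / 0.00113 = 1.978e+04.
Re > 4000 → turbulent. Relative roughness ε/D = 3e-06/0.2968 = 1.01e-05. Haaland: 1/√f = -1.8 log₁₀[(1.01e-05/3.7)^1.11 + 6.9/1.978e+04] = -1.8 log₁₀[6.68e-07 + 0.000349] = 6.222, so f = 0.02583.
Darcy-Weisbach: ΔP = f(L/D)(ρV²/2) = 0.02583·(241.7/0.2968)·(1023·0.0736²/2) = 0.02583·814.4·2.771 = 58.29 Pa.
Pumping power P = QΔP = 0.005092·58.29 = 0.29681 W = 0.2968 W.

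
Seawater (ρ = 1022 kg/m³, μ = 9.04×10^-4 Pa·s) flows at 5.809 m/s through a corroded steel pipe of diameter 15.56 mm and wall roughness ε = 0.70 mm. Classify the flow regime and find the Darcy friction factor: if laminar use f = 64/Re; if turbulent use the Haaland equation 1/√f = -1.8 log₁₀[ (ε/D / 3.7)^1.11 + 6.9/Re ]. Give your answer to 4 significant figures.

f ≈ 0.06855

Re = ρVD/μ = 1022·5.809·0.01556/0.000904 = 1.022e+05.
Re > 4000 → turbulent. ε/D = 0.0007/0.01556 = 0.045; Haaland: 1/√f = -1.8 log₁₀[0.00749 + 6.75e-05] = 3.819, so f = 0.06855.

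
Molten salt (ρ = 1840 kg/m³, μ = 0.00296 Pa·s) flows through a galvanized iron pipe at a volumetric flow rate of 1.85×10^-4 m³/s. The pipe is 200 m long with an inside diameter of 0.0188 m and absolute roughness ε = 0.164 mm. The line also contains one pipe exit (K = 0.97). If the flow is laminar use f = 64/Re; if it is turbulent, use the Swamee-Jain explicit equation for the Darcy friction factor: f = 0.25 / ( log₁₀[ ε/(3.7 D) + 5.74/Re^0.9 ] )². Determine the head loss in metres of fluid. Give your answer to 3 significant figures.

h_f ≈ 10.6 m

Cross-sectional area A = πD²/4 = π(0.0188)²/4 = 0.0002776 m²; mean velocity V = Q/A = 0.000185/0.0002776 = 0.6664 m/s.
Reynolds number Re = ρVD/μ = 1840 · 0.6664 · 0.0188 / 0.00296 = 7788.
Re > 4000 → turbulent. Relative roughness ε/D = 0.000164/0.0188 = 0.00872. Swamee-Jain: f = 0.25/(log₁₀[0.00872/3.7 + 5.74/7788^0.9])² = 0.25/(log₁₀[0.00236 + 0.00181])² = 0.25/(-2.381)² = 0.04411.
Total minor-loss coefficient ΣK = 1·0.97 = 0.97.
ΔP = [f·L/D + ΣK]·(ρV²/2) = [0.04411·200/0.0188 + 0.97]·(1840·0.6664²/2) = [469.3 + 0.97]·408.6 = 1.922e+05 Pa.
Head loss h_f = ΔP/(ρg) = 1.922e+05/(1840·9.81) = 10.6 m.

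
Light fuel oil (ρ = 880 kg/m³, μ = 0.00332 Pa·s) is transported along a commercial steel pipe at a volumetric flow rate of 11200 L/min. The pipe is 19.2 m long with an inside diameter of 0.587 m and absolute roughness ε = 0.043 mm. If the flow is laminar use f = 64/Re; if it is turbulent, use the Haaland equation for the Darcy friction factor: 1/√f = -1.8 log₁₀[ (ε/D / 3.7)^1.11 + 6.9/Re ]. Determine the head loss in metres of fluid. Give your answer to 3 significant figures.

Q = 11200 L/min = 11200/60000 = 0.1867 m³/s.
Cross-sectional area A = πD²/4 = π(0.587)²/4 = 0.2706 m²; mean velocity V = Q/A = 0.1867/0.2706 = 0.6898 m/s.
Reynolds number Re = ρVD/μ = 880 · 0.6898 · 0.587 / 0.00332 = 1.073e+05.
Re > 4000 → turbulent. Relative roughness ε/D = 4.3e-05/0.587 = 7.33e-05. Haaland: 1/√f = -1.8 log₁₀[(7.33e-05/3.7)^1.11 + 6.9/1.073e+05] = -1.8 log₁₀[6.02e-06 + 6.43e-05] = 7.475, so f = 0.0179.
Darcy-Weisbach: ΔP = f(L/D)(ρV²/2) = 0.0179·(19.2/0.587)·(880·0.6898²/2) = 0.0179·32.71·209.3 = 122.5 Pa.
Head loss h_f = ΔP/(ρg) = 122.5/(880·9.81) = 0.0142 m.

h_f ≈ 0.0142 m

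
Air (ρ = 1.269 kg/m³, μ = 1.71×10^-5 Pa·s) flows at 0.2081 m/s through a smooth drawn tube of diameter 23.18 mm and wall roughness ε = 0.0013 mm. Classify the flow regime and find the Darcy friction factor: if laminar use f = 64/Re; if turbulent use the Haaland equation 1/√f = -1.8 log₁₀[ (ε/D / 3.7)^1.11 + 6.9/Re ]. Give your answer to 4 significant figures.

Re = ρVD/μ = 1.269·0.2081·0.02318/1.71e-05 = 358.
Re < 2300 → laminar, so f = 64/Re = 0.1788 (roughness is irrelevant in laminar flow).

f ≈ 0.1788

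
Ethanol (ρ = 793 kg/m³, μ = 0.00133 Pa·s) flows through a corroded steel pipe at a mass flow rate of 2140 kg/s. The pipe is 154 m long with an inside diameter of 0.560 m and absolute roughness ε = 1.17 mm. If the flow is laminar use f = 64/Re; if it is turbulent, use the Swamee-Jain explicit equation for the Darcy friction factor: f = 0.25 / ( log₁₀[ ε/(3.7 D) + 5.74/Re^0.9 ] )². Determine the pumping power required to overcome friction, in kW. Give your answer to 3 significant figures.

P ≈ 840 kW

A = πD²/4 = π(0.56)²/4 = 0.2463 m²; mean velocity V = ṁ/(ρA) = 2140/(793 · 0.2463) = 10.96 m/s.
Reynolds number Re = ρVD/μ = 793 · 10.96 · 0.56 / 0.00133 = 3.658e+06.
Re > 4000 → turbulent. Relative roughness ε/D = 0.00117/0.56 = 0.00209. Swamee-Jain: f = 0.25/(log₁₀[0.00209/3.7 + 5.74/3.658e+06^0.9])² = 0.25/(log₁₀[0.000565 + 7.11e-06])² = 0.25/(-3.243)² = 0.02377.
Darcy-Weisbach: ΔP = f(L/D)(ρV²/2) = 0.02377·(154/0.56)·(793·10.96²/2) = 0.02377·275·4.76e+04 = 3.112e+05 Pa.
Q = ṁ/ρ = 2140/793 = 2.699 m³/s.
Pumping power P = QΔP = 2.699·3.112e+05 = 839800 W = 840 kW.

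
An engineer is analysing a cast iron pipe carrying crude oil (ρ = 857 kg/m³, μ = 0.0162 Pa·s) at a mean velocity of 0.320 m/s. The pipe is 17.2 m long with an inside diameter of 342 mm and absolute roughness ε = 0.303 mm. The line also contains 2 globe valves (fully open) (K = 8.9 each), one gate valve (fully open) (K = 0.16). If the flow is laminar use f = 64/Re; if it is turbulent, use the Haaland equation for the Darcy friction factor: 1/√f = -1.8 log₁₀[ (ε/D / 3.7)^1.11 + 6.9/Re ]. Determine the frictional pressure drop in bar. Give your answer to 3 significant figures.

ΔP ≈ 0.00870 bar

Reynolds number Re = ρVD/μ = 857 · 0.32 · 0.342 / 0.0162 = 5790.
Re > 4000 → turbulent. Relative roughness ε/D = 0.000303/0.342 = 0.000886. Haaland: 1/√f = -1.8 log₁₀[(0.000886/3.7)^1.11 + 6.9/5790] = -1.8 log₁₀[9.57e-05 + 0.00119] = 5.202, so f = 0.03695.
Total minor-loss coefficient ΣK = 2·8.9 + 1·0.16 = 18.
ΔP = [f·L/D + ΣK]·(ρV²/2) = [0.03695·17.2/0.342 + 18]·(857·0.32²/2) = [1.858 + 18]·43.88 = 869.6 Pa.
ΔP = 869.6 Pa = 0.00870 bar.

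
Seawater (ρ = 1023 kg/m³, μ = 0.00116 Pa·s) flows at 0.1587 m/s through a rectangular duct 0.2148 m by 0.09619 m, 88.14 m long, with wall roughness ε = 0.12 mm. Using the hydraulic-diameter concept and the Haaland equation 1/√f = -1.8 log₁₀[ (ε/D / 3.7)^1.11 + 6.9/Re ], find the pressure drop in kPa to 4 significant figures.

Hydraulic diameter D_h = 4A/P = 4·(0.2148·0.09619)/(2·(0.2148+0.09619)) = 0.08265/0.622 = 0.1329 m.
Re = ρVD_h/μ = 1023·0.1587·0.1329/0.00116 = 1.86e+04.
ε/D_h = 0.00012/0.1329 = 0.000903; Haaland gives 1/√f = -1.8 log₁₀[9.78e-05+0.000371] = 5.992, so f = 0.02785.
ΔP = f(L/D_h)(ρV²/2) = 0.02785·88.14/0.1329·12.88 = 238 Pa.
ΔP = 0.2380 kPa.

ΔP ≈ 0.2380 kPa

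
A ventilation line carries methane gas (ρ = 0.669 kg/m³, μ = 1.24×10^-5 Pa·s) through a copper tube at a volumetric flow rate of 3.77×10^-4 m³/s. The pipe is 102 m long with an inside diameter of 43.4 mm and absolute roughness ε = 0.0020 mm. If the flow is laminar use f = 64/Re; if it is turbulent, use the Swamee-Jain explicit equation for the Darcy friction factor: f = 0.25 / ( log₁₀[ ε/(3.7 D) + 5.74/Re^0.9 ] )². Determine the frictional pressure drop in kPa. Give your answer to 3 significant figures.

Cross-sectional area A = πD²/4 = π(0.0434)²/4 = 0.001479 m²; mean velocity V = Q/A = 0.000377/0.001479 = 0.2548 m/s.
Reynolds number Re = ρVD/μ = 0.669 · 0.2548 · 0.0434 / 1.24e-05 = 596.7.
Re < 2300 → laminar flow, so f = 64/Re = 64/596.7 = 0.1073 (the turbulent correlation is not needed).
Darcy-Weisbach: ΔP = f(L/D)(ρV²/2) = 0.1073·(102/0.0434)·(0.669·0.2548²/2) = 0.1073·2350·0.02172 = 5.476 Pa.
ΔP = 5.476 Pa = 0.00548 kPa.

ΔP ≈ 0.00548 kPa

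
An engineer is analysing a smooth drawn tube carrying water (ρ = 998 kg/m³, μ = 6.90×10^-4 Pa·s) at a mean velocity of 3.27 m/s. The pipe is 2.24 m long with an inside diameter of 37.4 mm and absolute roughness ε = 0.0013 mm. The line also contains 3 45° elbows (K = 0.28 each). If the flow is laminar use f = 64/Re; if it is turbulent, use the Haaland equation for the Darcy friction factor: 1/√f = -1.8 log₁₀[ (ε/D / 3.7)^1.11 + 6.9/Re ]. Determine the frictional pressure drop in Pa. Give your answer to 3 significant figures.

ΔP ≈ 9620 Pa

Reynolds number Re = ρVD/μ = 998 · 3.27 · 0.0374 / 0.00069 = 1.769e+05.
Re > 4000 → turbulent. Relative roughness ε/D = 1.3e-06/0.0374 = 3.48e-05. Haaland: 1/√f = -1.8 log₁₀[(3.48e-05/3.7)^1.11 + 6.9/1.769e+05] = -1.8 log₁₀[2.63e-06 + 3.9e-05] = 7.885, so f = 0.01608.
Total minor-loss coefficient ΣK = 3·0.28 = 0.84.
ΔP = [f·L/D + ΣK]·(ρV²/2) = [0.01608·2.24/0.0374 + 0.84]·(998·3.27²/2) = [0.9633 + 0.84]·5336 = 9622 Pa.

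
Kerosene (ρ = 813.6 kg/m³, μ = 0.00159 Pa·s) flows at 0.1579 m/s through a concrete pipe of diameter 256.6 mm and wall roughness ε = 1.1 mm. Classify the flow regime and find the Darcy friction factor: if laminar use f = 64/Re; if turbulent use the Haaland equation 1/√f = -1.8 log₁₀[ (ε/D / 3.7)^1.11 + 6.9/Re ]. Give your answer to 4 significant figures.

Re = ρVD/μ = 813.6·0.1579·0.2566/0.00159 = 2.073e+04.
Re > 4000 → turbulent. ε/D = 0.0011/0.2566 = 0.00429; Haaland: 1/√f = -1.8 log₁₀[0.000551 + 0.000333] = 5.497, so f = 0.0331.

f ≈ 0.03310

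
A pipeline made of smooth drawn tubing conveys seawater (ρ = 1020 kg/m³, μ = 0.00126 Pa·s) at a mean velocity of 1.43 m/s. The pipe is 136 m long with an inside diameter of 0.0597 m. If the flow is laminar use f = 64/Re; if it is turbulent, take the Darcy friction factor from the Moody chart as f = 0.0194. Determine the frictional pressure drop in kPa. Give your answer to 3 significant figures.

Reynolds number Re = ρVD/μ = 1020 · 1.43 · 0.0597 / 0.00126 = 6.911e+04.
Re > 4000 → turbulent; use the Moody-chart value f = 0.0194.
Darcy-Weisbach: ΔP = f(L/D)(ρV²/2) = 0.0194·(136/0.0597)·(1020·1.43²/2) = 0.0194·2278·1043 = 4.609e+04 Pa.
ΔP = 4.609e+04 Pa = 46.1 kPa.

ΔP ≈ 46.1 kPa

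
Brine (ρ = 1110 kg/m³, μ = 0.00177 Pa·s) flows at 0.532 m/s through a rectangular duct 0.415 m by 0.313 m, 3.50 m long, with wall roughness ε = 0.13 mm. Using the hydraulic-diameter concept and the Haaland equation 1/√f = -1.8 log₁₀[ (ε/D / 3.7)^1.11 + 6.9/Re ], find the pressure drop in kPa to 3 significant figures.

ΔP ≈ 0.0293 kPa

Hydraulic diameter D_h = 4A/P = 4·(0.415·0.313)/(2·(0.415+0.313)) = 0.5196/1.456 = 0.3569 m.
Re = ρVD_h/μ = 1110·0.532·0.3569/0.00177 = 1.191e+05.
ε/D_h = 0.00013/0.3569 = 0.000364; Haaland gives 1/√f = -1.8 log₁₀[3.57e-05+5.8e-05] = 7.251, so f = 0.01902.
ΔP = f(L/D_h)(ρV²/2) = 0.01902·3.5/0.3569·157.1 = 29.3 Pa.
ΔP = 0.0293 kPa.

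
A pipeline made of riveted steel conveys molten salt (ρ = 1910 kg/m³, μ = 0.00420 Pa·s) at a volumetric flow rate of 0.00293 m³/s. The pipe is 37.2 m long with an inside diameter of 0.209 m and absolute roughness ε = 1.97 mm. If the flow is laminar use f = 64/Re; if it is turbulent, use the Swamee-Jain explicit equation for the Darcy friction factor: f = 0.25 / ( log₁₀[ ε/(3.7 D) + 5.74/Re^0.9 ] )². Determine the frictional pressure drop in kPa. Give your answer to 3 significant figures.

ΔP ≈ 0.0553 kPa

Cross-sectional area A = πD²/4 = π(0.209)²/4 = 0.03431 m²; mean velocity V = Q/A = 0.00293/0.03431 = 0.08541 m/s.
Reynolds number Re = ρVD/μ = 1910 · 0.08541 · 0.209 / 0.0042 = 8117.
Re > 4000 → turbulent. Relative roughness ε/D = 0.00197/0.209 = 0.00943. Swamee-Jain: f = 0.25/(log₁₀[0.00943/3.7 + 5.74/8117^0.9])² = 0.25/(log₁₀[0.00255 + 0.00174])² = 0.25/(-2.368)² = 0.04459.
Darcy-Weisbach: ΔP = f(L/D)(ρV²/2) = 0.04459·(37.2/0.209)·(1910·0.08541²/2) = 0.04459·178·6.966 = 55.28 Pa.
ΔP = 55.28 Pa = 0.0553 kPa.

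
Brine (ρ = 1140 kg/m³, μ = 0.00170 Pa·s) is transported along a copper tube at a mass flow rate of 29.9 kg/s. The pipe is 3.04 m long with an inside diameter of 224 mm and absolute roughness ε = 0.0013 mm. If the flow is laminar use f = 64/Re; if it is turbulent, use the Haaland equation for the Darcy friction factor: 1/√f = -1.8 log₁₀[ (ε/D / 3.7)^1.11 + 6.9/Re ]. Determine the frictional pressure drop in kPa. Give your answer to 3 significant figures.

A = πD²/4 = π(0.224)²/4 = 0.03941 m²; mean velocity V = ṁ/(ρA) = 29.9/(1140 · 0.03941) = 0.6655 m/s.
Reynolds number Re = ρVD/μ = 1140 · 0.6655 · 0.224 / 0.0017 = 9.997e+04.
Re > 4000 → turbulent. Relative roughness ε/D = 1.3e-06/0.224 = 5.8e-06. Haaland: 1/√f = -1.8 log₁₀[(5.8e-06/3.7)^1.11 + 6.9/9.997e+04] = -1.8 log₁₀[3.61e-07 + 6.9e-05] = 7.486, so f = 0.01785.
Darcy-Weisbach: ΔP = f(L/D)(ρV²/2) = 0.01785·(3.04/0.224)·(1140·0.6655²/2) = 0.01785·13.57·252.5 = 61.15 Pa.
ΔP = 61.15 Pa = 0.0611 kPa.

ΔP ≈ 0.0611 kPa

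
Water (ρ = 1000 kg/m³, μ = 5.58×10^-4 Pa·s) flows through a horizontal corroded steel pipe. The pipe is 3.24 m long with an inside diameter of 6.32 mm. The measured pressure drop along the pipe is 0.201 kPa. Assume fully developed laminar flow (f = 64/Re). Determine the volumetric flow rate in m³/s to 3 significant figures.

For laminar flow, f = 64/Re with Re = ρVD/μ, so Darcy-Weisbach reduces to ΔP = 32μLV/D². Solving for V: V = ΔP·D²/(32μL) = 201·(0.00632)²/(32·0.000558·3.24) = 0.1388 m/s.
Check: Re = ρVD/μ = 1000·0.1388·0.00632/0.000558 = 1572 < 2300, so the laminar assumption holds.
Q = V·A = 0.1388·(π/4·0.00632²) = 4.353e-06 m³/s = 4.35×10^-6 m³/s.

Q ≈ 4.35×10^-6 m³/s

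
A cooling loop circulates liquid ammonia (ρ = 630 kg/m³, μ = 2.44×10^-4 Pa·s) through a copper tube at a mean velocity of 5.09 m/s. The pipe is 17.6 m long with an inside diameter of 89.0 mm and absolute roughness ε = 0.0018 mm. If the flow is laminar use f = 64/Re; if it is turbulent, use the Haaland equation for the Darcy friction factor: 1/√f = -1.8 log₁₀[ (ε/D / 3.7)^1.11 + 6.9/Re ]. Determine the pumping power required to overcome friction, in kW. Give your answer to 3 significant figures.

Reynolds number Re = ρVD/μ = 630 · 5.09 · 0.089 / 0.000244 = 1.17e+06.
Re > 4000 → turbulent. Relative roughness ε/D = 1.8e-06/0.089 = 2.02e-05. Haaland: 1/√f = -1.8 log₁₀[(2.02e-05/3.7)^1.11 + 6.9/1.17e+06] = -1.8 log₁₀[1.44e-06 + 5.9e-06] = 9.242, so f = 0.01171.
Darcy-Weisbach: ΔP = f(L/D)(ρV²/2) = 0.01171·(17.6/0.089)·(630·5.09²/2) = 0.01171·197.8·8161 = 1.89e+04 Pa.
Q = V·A = 5.09·0.006221 = 0.03167 m³/s.
Pumping power P = QΔP = 0.03167·1.89e+04 = 598.4 W = 0.598 kW.

P ≈ 0.598 kW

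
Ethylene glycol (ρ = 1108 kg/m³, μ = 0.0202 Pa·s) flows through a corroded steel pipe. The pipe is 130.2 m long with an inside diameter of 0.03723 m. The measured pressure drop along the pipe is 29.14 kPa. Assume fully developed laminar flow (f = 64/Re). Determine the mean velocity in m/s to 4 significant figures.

For laminar flow, f = 64/Re with Re = ρVD/μ, so Darcy-Weisbach reduces to ΔP = 32μLV/D². Solving for V: V = ΔP·D²/(32μL) = 2.914e+04·(0.03723)²/(32·0.0202·130.2) = 0.4799 m/s.
Check: Re = ρVD/μ = 1108·0.4799·0.03723/0.0202 = 980 < 2300, so the laminar assumption holds.

V ≈ 0.4799 m/s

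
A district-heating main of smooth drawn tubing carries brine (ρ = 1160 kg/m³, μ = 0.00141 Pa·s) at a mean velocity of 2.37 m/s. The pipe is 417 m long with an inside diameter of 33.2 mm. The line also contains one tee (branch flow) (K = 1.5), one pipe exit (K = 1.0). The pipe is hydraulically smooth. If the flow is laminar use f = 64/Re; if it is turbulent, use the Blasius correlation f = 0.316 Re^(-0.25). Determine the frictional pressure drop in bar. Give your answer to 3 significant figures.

Reynolds number Re = ρVD/μ = 1160 · 2.37 · 0.0332 / 0.00141 = 6.473e+04.
Re > 4000 → turbulent. Smooth-pipe (Blasius): f = 0.316 Re^(-0.25) = 0.316/(6.473e+04)^0.25 = 0.01981.
Total minor-loss coefficient ΣK = 1·1.5 + 1·1 = 2.5.
ΔP = [f·L/D + ΣK]·(ρV²/2) = [0.01981·417/0.0332 + 2.5]·(1160·2.37²/2) = [248.8 + 2.5]·3258 = 8.188e+05 Pa.
ΔP = 8.188e+05 Pa = 8.19 bar.

ΔP ≈ 8.19 bar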